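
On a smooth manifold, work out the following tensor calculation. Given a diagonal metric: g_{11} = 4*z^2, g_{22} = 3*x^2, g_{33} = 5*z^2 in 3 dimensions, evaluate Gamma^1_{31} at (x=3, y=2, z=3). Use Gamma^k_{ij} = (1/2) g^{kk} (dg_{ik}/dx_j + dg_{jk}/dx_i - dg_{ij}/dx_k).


For a diagonal metric, Gamma^k_{ij} = (1/2) g^{kk} (dg_{ik}/dx_j + dg_{jk}/dx_i - dg_{ij}/dx_k).
The metric is diagonal, so g_{ab} = 0 for a != b.
At the given point: g_{11} = 36, g_{22} = 27, g_{33} = 45
g^{11} = 1/36
dg_{31}/dx_1 = 0 (off-diagonal)
dg_{11}/dx_3 = dg_{11}/dx_3 = 24
dg_{31}/dx_1 = 0 (off-diagonal)
Numerator = 0 + 24 - 0 = 24
Gamma^1_{31} = 24 / (2 * 36) = 1/3

1/3


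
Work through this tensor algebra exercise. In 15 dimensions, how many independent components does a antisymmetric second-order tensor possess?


A antisymmetric rank-2 tensor in d dimensions has d(d-1)/2 independent components.
d = 15
d(d-1)/2 = 15 * 14 / 2 = 210 / 2 = 105

105


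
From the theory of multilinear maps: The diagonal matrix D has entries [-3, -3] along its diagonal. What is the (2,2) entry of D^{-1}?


For a diagonal matrix, the inverse has entries (D^{-1})_{ii} = 1/d_{ii}.
The diagonal entries are: d_{11} = -3, d_{22} = -3
We need (D^{-1})_{22} = 1/d_{22} = 1/-3 = -1/3

-1/3


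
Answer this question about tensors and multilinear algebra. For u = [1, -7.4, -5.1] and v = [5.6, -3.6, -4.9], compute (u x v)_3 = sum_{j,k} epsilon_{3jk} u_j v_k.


(u x v)_3 = sum_{j,k} epsilon_{3jk} u_j v_k. Only permutations of (1,2,3) contribute; the two non-zero terms are:
eps_{312} u_1 v_2 = 1 * 1 * -3.6 = -3.6
eps_{321} u_2 v_1 = -1 * -7.4 * 5.6 = 41.44
(u x v)_3 = 37.84

37.84


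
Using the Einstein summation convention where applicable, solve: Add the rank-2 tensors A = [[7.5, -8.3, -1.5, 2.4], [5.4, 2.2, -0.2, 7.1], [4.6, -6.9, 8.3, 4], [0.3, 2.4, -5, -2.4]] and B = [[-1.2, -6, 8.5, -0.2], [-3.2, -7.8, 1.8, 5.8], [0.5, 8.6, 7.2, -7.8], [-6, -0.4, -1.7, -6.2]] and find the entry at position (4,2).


Tensor addition is component-wise: (A + B)_{ij} = A_{ij} + B_{ij}.
A_{42} = 2.4
B_{42} = -0.4
(A + B)_{42} = 2.4 + -0.4 = 2

2


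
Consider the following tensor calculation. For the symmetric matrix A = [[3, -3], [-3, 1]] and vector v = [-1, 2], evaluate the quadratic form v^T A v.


First compute Av:
(Av)_1 = 3*-1 + -3*2 = -9
(Av)_2 = -3*-1 + 1*2 = 5
Av = [-9, 5]
Then v^T (Av) = -1*-9 + 2*5
= 9 + 10 = 19

19


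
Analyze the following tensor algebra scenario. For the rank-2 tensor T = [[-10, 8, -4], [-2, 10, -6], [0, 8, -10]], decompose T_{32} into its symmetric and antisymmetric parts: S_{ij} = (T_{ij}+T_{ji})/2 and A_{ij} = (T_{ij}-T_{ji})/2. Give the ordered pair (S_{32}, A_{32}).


T_{32} = 8
T_{23} = -6
S_{32} = (8 + -6)/2 = 2/2 = 1
A_{32} = (8 - -6)/2 = 14/2 = 7
Check: S + A = 1 + 7 = 8 = T_{32}.

(1, 7)


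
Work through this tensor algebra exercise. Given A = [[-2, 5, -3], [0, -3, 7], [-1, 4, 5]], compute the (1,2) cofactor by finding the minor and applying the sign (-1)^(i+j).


To find cofactor C_{12}, delete row 1 and column 2.
The resulting 2x2 submatrix is: [[0, 7], [-1, 5]]
Minor M_{12} = 0*5 - 7*-1
  = 0 - -7 = 7
Sign = (-1)^(1+2) = (-1)^3 = -1
Cofactor C_{12} = -1 * 7 = -7

-7


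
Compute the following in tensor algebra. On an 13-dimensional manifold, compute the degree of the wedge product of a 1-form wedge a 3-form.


The degree of a wedge product is the sum of the degrees of the individual forms.
Degrees: 1, 3
Total degree = 1 + 3 = 4

4


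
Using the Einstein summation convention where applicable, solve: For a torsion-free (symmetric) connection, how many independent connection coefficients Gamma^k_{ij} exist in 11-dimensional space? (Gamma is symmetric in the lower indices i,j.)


Christoffel symbols Gamma^k_{ij} are symmetric in i,j, so there are d * d(d+1)/2 independent symbols.
d = 11
d(d+1)/2 = 11 * 12 / 2 = 66
Total = 11 * 66 = 726

726


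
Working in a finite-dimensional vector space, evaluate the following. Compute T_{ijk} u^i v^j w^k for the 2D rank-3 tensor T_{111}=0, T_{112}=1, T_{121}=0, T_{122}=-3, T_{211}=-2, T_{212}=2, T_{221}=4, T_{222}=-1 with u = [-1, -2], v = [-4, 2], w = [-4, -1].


S = sum over i,j,k of T_{ijk} u_i v_j w_k. Expanding all 8 terms:
T_{111}*u_1*v_1*w_1 = 0*-1*-4*-4 = 0  (running total: 0)
T_{112}*u_1*v_1*w_2 = 1*-1*-4*-1 = -4  (running total: -4)
T_{121}*u_1*v_2*w_1 = 0*-1*2*-4 = 0  (running total: -4)
T_{122}*u_1*v_2*w_2 = -3*-1*2*-1 = -6  (running total: -10)
T_{211}*u_2*v_1*w_1 = -2*-2*-4*-4 = 64  (running total: 54)
T_{212}*u_2*v_1*w_2 = 2*-2*-4*-1 = -16  (running total: 38)
T_{221}*u_2*v_2*w_1 = 4*-2*2*-4 = 64  (running total: 102)
T_{222}*u_2*v_2*w_2 = -1*-2*2*-1 = -4  (running total: 98)
S = 98

98


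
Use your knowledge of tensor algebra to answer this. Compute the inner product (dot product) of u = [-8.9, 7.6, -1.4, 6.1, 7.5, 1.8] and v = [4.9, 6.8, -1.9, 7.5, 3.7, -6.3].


The inner product u . v = sum of u_i * v_i.
Term-by-term: -8.9 * 4.9, 7.6 * 6.8, -1.4 * -1.9, 6.1 * 7.5, 7.5 * 3.7, 1.8 * -6.3
Products: -43.61, 51.68, 2.66, 45.75, 27.75, -11.34
Sum = -43.61 + 51.68 + 2.66 + 45.75 + 27.75 + -11.34 = 72.89

72.89


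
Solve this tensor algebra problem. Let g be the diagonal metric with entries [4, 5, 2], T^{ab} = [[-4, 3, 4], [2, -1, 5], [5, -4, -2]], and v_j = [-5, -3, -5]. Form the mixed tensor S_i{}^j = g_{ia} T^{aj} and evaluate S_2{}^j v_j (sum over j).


Step 1: lower the first index. For a diagonal metric, g_{ia} T^{aj} = g_{ii} T^{ij} (no sum on i).
g_{22} = 5
S_2{}^1 = 5 * T^{21} = 5 * 2 = 10
S_2{}^2 = 5 * T^{22} = 5 * -1 = -5
S_2{}^3 = 5 * T^{23} = 5 * 5 = 25
Step 2: contract S_2{}^j with v_j.
S_2{}^1 * v_1 = 10 * -5 = -50
S_2{}^2 * v_2 = -5 * -3 = 15
S_2{}^3 * v_3 = 25 * -5 = -125
Result = -50 + 15 + -125 = -160

-160


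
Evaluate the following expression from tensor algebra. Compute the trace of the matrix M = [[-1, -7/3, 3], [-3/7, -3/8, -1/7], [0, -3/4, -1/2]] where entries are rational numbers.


The trace is the sum of diagonal entries.
Diagonal: M[1,1] = -1, M[2,2] = -3/8, M[3,3] = -1/2
Tr(M) = -1 + -3/8 + -1/2
Computing step by step:
After adding M[1,1]: -1
After adding M[2,2]: -11/8
After adding M[3,3]: -15/8
Tr(M) = -15/8

-15/8


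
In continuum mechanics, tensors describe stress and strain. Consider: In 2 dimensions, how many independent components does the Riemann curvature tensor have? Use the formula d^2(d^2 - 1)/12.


The Riemann tensor in d dimensions has d^2(d^2 - 1)/12 independent components.
d = 2, so d^2 = 4
d^2 - 1 = 3
d^2(d^2 - 1) = 4 * 3 = 12
Divide by 12: 12 / 12 = 1

1


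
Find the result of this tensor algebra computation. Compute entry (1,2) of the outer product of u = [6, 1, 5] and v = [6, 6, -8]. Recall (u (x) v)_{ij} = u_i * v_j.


The outer product entry T_{ij} = u_i * v_j.
We need i=1, j=2.
u_1 = 6, v_2 = 6
T_{1,2} = 6 * 6 = 36

36


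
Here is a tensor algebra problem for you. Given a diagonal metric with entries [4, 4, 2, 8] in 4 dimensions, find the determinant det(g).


For a diagonal metric, the determinant is the product of diagonal entries.
Diagonal entries: 4, 4, 2, 8
det(g) = 4 * 4 * 2 * 8 = 256

256


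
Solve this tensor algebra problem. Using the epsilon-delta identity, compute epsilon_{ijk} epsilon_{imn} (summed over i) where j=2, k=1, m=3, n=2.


Using the identity: epsilon_{ijk} epsilon_{imn} = delta_{jm} delta_{kn} - delta_{jn} delta_{km}.
delta_{23} = 0
delta_{12} = 0
delta_{22} = 1
delta_{13} = 0
Result = 0 * 0 - 1 * 0 = 0 - 0 = 0

0


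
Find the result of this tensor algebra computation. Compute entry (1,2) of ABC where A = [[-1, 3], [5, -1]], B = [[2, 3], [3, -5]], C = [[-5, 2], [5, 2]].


(ABC)_{12} = sum_m (AB)_{1m} C_{m2}. First compute row 1 of AB.
(AB)_{11} = -1*2 + 3*3 = 7
(AB)_{12} = -1*3 + 3*-5 = -18
Now contract with column 2 of C:
(AB)_{11} * C_{12} = 7 * 2 = 14
(AB)_{12} * C_{22} = -18 * 2 = -36
(ABC)_{12} = 14 + -36 = -22

-22


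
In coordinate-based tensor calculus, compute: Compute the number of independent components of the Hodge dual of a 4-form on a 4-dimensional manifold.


The Hodge dual of a p-form on an n-dimensional manifold is an (n-p)-form.
n = 4, p = 4, so dual degree = 4 - 4 = 0
The number of components is C(n, n-p) = C(4, 0) = 1

1


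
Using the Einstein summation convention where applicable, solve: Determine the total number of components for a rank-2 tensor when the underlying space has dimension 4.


The number of components of a rank-r tensor in d dimensions is d^r.
Here d = 4 and r = 2.
4^2 = 16

16


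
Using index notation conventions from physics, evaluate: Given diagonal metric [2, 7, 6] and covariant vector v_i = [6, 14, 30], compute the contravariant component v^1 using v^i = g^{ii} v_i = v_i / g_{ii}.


To raise an index with a diagonal metric: v^i = v_i / g_{ii}.
For index 1: v_1 = 6, g_{11} = 2
v^1 = 6 / 2 = 3

3


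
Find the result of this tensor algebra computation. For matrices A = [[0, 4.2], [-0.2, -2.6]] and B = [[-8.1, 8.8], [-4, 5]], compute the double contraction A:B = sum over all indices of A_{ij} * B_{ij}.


A:B = sum over all i,j of A_{ij} * B_{ij}.
Row 1: 0*-8.1=0, 4.2*8.8=36.96 => row sum = 36.96
Row 2: -0.2*-4=0.8, -2.6*5=-13 => row sum = -12.2
Total = 36.96 + -12.2 = 24.76

24.76


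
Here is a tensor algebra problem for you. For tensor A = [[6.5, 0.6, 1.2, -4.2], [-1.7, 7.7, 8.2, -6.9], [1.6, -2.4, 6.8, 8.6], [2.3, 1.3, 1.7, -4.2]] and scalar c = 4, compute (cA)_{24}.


Scalar multiplication: (cA)_{ij} = c * A_{ij}.
c = 4
A_{24} = -6.9
(cA)_{24} = 4 * -6.9 = -27.6

-27.6


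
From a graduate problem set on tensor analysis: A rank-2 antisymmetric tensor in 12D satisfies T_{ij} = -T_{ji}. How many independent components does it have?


An antisymmetric rank-2 tensor satisfies A_{ij} = -A_{ji}, so diagonal entries are zero.
The independent components are the upper-triangular entries: C(n, 2) = n(n-1)/2.
n = 12
C(12, 2) = 12 * 11 / 2 = 132 / 2 = 66

66


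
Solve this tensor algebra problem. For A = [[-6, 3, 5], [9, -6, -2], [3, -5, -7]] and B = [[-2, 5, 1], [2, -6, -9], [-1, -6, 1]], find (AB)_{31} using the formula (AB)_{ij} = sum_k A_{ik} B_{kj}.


(AB)_{ij} = sum_k A_{ik} B_{kj}.
For i=3, j=1:
A_{31} * B_{11} = 3 * -2 = -6
A_{32} * B_{21} = -5 * 2 = -10
A_{33} * B_{31} = -7 * -1 = 7
Sum = -6 + -10 + 7 = -9

-9


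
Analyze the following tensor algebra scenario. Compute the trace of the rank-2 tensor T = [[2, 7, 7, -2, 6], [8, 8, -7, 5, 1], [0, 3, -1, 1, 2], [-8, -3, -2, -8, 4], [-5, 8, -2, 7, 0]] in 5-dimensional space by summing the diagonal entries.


The contraction (trace) of a rank-2 tensor is the sum of its diagonal elements.
Diagonal entries: A[1,1] = 2, A[2,2] = 8, A[3,3] = -1, A[4,4] = -8, A[5,5] = 0
Tr(A) = 2 + 8 + -1 + -8 + 0 = 1

1


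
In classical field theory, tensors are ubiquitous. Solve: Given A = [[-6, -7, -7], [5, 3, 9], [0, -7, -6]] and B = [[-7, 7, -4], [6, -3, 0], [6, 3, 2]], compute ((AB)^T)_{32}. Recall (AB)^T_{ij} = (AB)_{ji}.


(AB)^T_{ij} = (AB)_{ji} = sum_k A_{jk} B_{ki}.
For i=3, j=2 we need (AB)_{23}:
A_{21} * B_{13} = 5 * -4 = -20
A_{22} * B_{23} = 3 * 0 = 0
A_{23} * B_{33} = 9 * 2 = 18
Sum = -20 + 0 + 18 = -2

-2


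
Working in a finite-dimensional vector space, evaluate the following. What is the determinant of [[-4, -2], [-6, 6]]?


For a 2x2 matrix [[a, b], [c, d]], det = a*d - b*c.
a = -4, b = -2, c = -6, d = 6
a*d = -4 * 6 = -24
b*c = -2 * -6 = 12
det = -24 - 12 = -36

-36


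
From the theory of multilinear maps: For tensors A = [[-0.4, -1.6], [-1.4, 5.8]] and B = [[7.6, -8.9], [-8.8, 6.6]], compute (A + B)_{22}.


Tensor addition is component-wise: (A + B)_{ij} = A_{ij} + B_{ij}.
A_{22} = 5.8
B_{22} = 6.6
(A + B)_{22} = 5.8 + 6.6 = 12.4

12.4


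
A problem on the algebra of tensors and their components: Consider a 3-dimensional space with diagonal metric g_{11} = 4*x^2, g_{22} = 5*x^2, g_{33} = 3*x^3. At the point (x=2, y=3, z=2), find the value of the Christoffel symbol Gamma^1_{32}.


For a diagonal metric, Gamma^k_{ij} = (1/2) g^{kk} (dg_{ik}/dx_j + dg_{jk}/dx_i - dg_{ij}/dx_k).
The metric is diagonal, so g_{ab} = 0 for a != b.
At the given point: g_{11} = 16, g_{22} = 20, g_{33} = 24
g^{11} = 1/16
dg_{31}/dx_2 = 0 (off-diagonal)
dg_{21}/dx_3 = 0 (off-diagonal)
dg_{32}/dx_1 = 0 (off-diagonal)
Numerator = 0 + 0 - 0 = 0
Gamma^1_{32} = 0 / (2 * 16) = 0

0


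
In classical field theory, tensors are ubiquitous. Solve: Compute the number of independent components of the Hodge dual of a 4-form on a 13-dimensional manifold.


The Hodge dual of a p-form on an n-dimensional manifold is an (n-p)-form.
n = 13, p = 4, so dual degree = 13 - 4 = 9
The number of components is C(n, n-p) = C(13, 9) = 715

715


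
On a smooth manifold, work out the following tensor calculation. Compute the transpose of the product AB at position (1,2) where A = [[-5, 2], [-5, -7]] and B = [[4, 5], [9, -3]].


(AB)^T_{ij} = (AB)_{ji} = sum_k A_{jk} B_{ki}.
For i=1, j=2 we need (AB)_{21}:
A_{21} * B_{11} = -5 * 4 = -20
A_{22} * B_{21} = -7 * 9 = -63
Sum = -20 + -63 = -83

-83


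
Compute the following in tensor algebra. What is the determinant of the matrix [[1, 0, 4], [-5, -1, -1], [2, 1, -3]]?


Expanding along the first row, det(A) = a11*M_11 - a12*M_12 + a13*M_13, where M_1j is the (1,j) minor.
Minor M_11 = -1*-3 - -1*1 = 4
Minor M_12 = -5*-3 - -1*2 = 17
Minor M_13 = -5*1 - -1*2 = -3
det = 1*(4) - 0*(17) + 4*(-3)
    = 4 - 0 + -12
    = -8

-8


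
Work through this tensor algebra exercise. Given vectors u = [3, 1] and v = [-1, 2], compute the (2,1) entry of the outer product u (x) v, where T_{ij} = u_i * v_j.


The outer product entry T_{ij} = u_i * v_j.
We need i=2, j=1.
u_2 = 1, v_1 = -1
T_{2,1} = 1 * -1 = -1

-1


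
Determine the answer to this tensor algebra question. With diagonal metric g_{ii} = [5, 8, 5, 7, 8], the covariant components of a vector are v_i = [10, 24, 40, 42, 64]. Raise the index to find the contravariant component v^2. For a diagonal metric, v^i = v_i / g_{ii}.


To raise an index with a diagonal metric: v^i = v_i / g_{ii}.
For index 2: v_2 = 24, g_{22} = 8
v^2 = 24 / 8 = 3

3


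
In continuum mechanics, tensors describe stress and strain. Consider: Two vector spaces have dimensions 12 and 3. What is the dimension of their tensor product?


The dimension of a tensor product is the product of dimensions.
dim(V) = 12, dim(W) = 3
dim(V (x) W) = 12 * 3 = 36

36


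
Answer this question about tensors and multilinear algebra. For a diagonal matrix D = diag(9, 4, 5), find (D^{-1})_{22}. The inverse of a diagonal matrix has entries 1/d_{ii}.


For a diagonal matrix, the inverse has entries (D^{-1})_{ii} = 1/d_{ii}.
The diagonal entries are: d_{11} = 9, d_{22} = 4, d_{33} = 5
We need (D^{-1})_{22} = 1/d_{22} = 1/4 = 1/4

1/4


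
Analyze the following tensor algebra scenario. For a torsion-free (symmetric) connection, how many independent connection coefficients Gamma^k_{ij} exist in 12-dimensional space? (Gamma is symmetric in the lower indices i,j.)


Christoffel symbols Gamma^k_{ij} are symmetric in i,j, so there are d * d(d+1)/2 independent symbols.
d = 12
d(d+1)/2 = 12 * 13 / 2 = 78
Total = 12 * 78 = 936

936


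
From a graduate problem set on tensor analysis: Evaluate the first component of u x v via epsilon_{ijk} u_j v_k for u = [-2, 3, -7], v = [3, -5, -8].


(u x v)_1 = sum_{j,k} epsilon_{1jk} u_j v_k. Only permutations of (1,2,3) contribute; the two non-zero terms are:
eps_{123} u_2 v_3 = 1 * 3 * -8 = -24
eps_{132} u_3 v_2 = -1 * -7 * -5 = -35
(u x v)_1 = -59

-59


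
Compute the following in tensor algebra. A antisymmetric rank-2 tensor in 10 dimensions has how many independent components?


A antisymmetric rank-2 tensor in d dimensions has d(d-1)/2 independent components.
d = 10
d(d-1)/2 = 10 * 9 / 2 = 90 / 2 = 45

45


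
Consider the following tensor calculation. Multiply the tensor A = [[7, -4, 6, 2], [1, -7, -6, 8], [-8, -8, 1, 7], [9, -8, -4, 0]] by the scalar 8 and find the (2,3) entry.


Scalar multiplication: (cA)_{ij} = c * A_{ij}.
c = 8
A_{23} = -6
(cA)_{23} = 8 * -6 = -48

-48


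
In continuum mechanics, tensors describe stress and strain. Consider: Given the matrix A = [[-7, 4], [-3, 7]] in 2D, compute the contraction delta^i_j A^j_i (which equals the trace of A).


The contraction (trace) of a rank-2 tensor is the sum of its diagonal elements.
Diagonal entries: A[1,1] = -7, A[2,2] = 7
Tr(A) = -7 + 7 = 0

0


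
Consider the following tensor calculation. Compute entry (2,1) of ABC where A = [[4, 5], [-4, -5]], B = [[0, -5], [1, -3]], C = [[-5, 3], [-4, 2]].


(ABC)_{21} = sum_m (AB)_{2m} C_{m1}. First compute row 2 of AB.
(AB)_{21} = -4*0 + -5*1 = -5
(AB)_{22} = -4*-5 + -5*-3 = 35
Now contract with column 1 of C:
(AB)_{21} * C_{11} = -5 * -5 = 25
(AB)_{22} * C_{21} = 35 * -4 = -140
(ABC)_{21} = 25 + -140 = -115

-115


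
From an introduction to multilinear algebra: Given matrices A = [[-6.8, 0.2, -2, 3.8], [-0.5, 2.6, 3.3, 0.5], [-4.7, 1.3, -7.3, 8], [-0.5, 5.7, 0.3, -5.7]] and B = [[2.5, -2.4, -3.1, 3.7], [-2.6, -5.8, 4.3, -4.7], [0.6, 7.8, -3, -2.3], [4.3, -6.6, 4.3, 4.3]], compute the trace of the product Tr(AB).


Tr(AB) = sum_i (AB)_{ii} where (AB)_{ii} = sum_k A_{ik} B_{ki}.
(AB)_{11} = -6.8*2.5 + 0.2*-2.6 + -2*0.6 + 3.8*4.3 = -2.38
(AB)_{22} = -0.5*-2.4 + 2.6*-5.8 + 3.3*7.8 + 0.5*-6.6 = 8.56
(AB)_{33} = -4.7*-3.1 + 1.3*4.3 + -7.3*-3 + 8*4.3 = 76.46
(AB)_{44} = -0.5*3.7 + 5.7*-4.7 + 0.3*-2.3 + -5.7*4.3 = -53.84
Tr(AB) = -2.38 + 8.56 + 76.46 + -53.84 = 28.8

28.8


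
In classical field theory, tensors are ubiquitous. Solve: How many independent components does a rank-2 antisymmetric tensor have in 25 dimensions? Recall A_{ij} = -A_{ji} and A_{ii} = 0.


An antisymmetric rank-2 tensor satisfies A_{ij} = -A_{ji}, so diagonal entries are zero.
The independent components are the upper-triangular entries: C(n, 2) = n(n-1)/2.
n = 25
C(25, 2) = 25 * 24 / 2 = 600 / 2 = 300

300


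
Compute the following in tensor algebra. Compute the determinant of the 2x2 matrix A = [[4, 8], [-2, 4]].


For a 2x2 matrix [[a, b], [c, d]], det = a*d - b*c.
a = 4, b = 8, c = -2, d = 4
a*d = 4 * 4 = 16
b*c = 8 * -2 = -16
det = 16 - -16 = 32

32


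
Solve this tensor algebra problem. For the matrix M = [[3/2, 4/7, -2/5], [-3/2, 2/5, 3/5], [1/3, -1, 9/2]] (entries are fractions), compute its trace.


The trace is the sum of diagonal entries.
Diagonal: M[1,1] = 3/2, M[2,2] = 2/5, M[3,3] = 9/2
Tr(M) = 3/2 + 2/5 + 9/2
Computing step by step:
After adding M[1,1]: 3/2
After adding M[2,2]: 19/10
After adding M[3,3]: 32/5
Tr(M) = 32/5

32/5


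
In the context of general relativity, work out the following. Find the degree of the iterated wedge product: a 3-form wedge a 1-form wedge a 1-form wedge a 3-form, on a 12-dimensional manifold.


The degree of a wedge product is the sum of the degrees of the individual forms.
Degrees: 3, 1, 1, 3
Total degree = 3 + 1 + 1 + 3 = 8

8


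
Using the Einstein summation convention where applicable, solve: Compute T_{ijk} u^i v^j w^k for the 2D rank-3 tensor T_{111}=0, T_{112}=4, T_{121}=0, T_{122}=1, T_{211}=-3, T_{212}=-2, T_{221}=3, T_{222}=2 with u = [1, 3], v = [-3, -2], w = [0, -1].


S = sum over i,j,k of T_{ijk} u_i v_j w_k. Expanding all 8 terms:
T_{111}*u_1*v_1*w_1 = 0*1*-3*0 = 0  (running total: 0)
T_{112}*u_1*v_1*w_2 = 4*1*-3*-1 = 12  (running total: 12)
T_{121}*u_1*v_2*w_1 = 0*1*-2*0 = 0  (running total: 12)
T_{122}*u_1*v_2*w_2 = 1*1*-2*-1 = 2  (running total: 14)
T_{211}*u_2*v_1*w_1 = -3*3*-3*0 = 0  (running total: 14)
T_{212}*u_2*v_1*w_2 = -2*3*-3*-1 = -18  (running total: -4)
T_{221}*u_2*v_2*w_1 = 3*3*-2*0 = 0  (running total: -4)
T_{222}*u_2*v_2*w_2 = 2*3*-2*-1 = 12  (running total: 8)
S = 8

8


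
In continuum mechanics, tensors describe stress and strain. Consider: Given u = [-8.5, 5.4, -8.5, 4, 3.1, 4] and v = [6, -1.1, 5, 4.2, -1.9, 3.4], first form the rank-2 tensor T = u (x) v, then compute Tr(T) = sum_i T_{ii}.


The outer product gives T_{ij} = u_i v_j.
The trace (contraction) is Tr(T) = sum_i T_{ii} = sum_i u_i v_i.
Diagonal entries:
T_{11} = u_1 * v_1 = -8.5 * 6 = -51
T_{22} = u_2 * v_2 = 5.4 * -1.1 = -5.94
T_{33} = u_3 * v_3 = -8.5 * 5 = -42.5
T_{44} = u_4 * v_4 = 4 * 4.2 = 16.8
T_{55} = u_5 * v_5 = 3.1 * -1.9 = -5.89
T_{66} = u_6 * v_6 = 4 * 3.4 = 13.6
Tr(T) = -51 + -5.94 + -42.5 + 16.8 + -5.89 + 13.6 = -74.93

-74.93


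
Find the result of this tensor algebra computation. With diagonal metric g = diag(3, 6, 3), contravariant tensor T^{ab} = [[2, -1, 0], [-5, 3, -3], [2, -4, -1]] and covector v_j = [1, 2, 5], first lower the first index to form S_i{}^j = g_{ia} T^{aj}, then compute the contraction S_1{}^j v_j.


Step 1: lower the first index. For a diagonal metric, g_{ia} T^{aj} = g_{ii} T^{ij} (no sum on i).
g_{11} = 3
S_1{}^1 = 3 * T^{11} = 3 * 2 = 6
S_1{}^2 = 3 * T^{12} = 3 * -1 = -3
S_1{}^3 = 3 * T^{13} = 3 * 0 = 0
Step 2: contract S_1{}^j with v_j.
S_1{}^1 * v_1 = 6 * 1 = 6
S_1{}^2 * v_2 = -3 * 2 = -6
S_1{}^3 * v_3 = 0 * 5 = 0
Result = 6 + -6 + 0 = 0

0


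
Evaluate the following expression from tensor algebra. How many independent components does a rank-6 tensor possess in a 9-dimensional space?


The number of components of a rank-r tensor in d dimensions is d^r.
Here d = 9 and r = 6.
9^6 = 531441

531441


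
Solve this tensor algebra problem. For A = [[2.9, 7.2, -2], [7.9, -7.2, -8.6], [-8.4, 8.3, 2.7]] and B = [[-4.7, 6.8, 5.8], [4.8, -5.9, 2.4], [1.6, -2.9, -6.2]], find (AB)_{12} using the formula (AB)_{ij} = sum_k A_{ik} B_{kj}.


(AB)_{ij} = sum_k A_{ik} B_{kj}.
For i=1, j=2:
A_{11} * B_{12} = 2.9 * 6.8 = 19.72
A_{12} * B_{22} = 7.2 * -5.9 = -42.48
A_{13} * B_{32} = -2 * -2.9 = 5.8
Sum = 19.72 + -42.48 + 5.8 = -16.96

-16.96


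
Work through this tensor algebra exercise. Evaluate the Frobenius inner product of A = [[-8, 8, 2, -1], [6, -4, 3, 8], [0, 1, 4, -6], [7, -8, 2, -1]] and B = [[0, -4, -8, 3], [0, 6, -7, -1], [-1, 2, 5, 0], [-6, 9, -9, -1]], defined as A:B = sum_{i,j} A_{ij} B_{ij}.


A:B = sum over all i,j of A_{ij} * B_{ij}.
Row 1: -8*0=0, 8*-4=-32, 2*-8=-16, -1*3=-3 => row sum = -51
Row 2: 6*0=0, -4*6=-24, 3*-7=-21, 8*-1=-8 => row sum = -53
Row 3: 0*-1=0, 1*2=2, 4*5=20, -6*0=0 => row sum = 22
Row 4: 7*-6=-42, -8*9=-72, 2*-9=-18, -1*-1=1 => row sum = -131
Total = -51 + -53 + 22 + -131 = -213

-213


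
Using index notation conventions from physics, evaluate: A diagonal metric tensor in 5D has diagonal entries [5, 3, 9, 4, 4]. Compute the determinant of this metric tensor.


For a diagonal metric, the determinant is the product of diagonal entries.
Diagonal entries: 5, 3, 9, 4, 4
det(g) = 5 * 3 * 9 * 4 * 4 = 2160

2160


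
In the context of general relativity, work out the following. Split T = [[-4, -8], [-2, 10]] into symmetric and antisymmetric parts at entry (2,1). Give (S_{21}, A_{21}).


T_{21} = -2
T_{12} = -8
S_{21} = (-2 + -8)/2 = -10/2 = -5
A_{21} = (-2 - -8)/2 = 6/2 = 3
Check: S + A = -5 + 3 = -2 = T_{21}.

(-5, 3)


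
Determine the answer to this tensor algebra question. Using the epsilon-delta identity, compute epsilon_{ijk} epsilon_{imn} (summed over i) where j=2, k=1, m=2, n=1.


Using the identity: epsilon_{ijk} epsilon_{imn} = delta_{jm} delta_{kn} - delta_{jn} delta_{km}.
delta_{22} = 1
delta_{11} = 1
delta_{21} = 0
delta_{12} = 0
Result = 1 * 1 - 0 * 0 = 1 - 0 = 1

1


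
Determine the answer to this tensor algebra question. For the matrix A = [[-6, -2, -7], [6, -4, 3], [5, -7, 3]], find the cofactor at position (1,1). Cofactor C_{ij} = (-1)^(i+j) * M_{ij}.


To find cofactor C_{11}, delete row 1 and column 1.
The resulting 2x2 submatrix is: [[-4, 3], [-7, 3]]
Minor M_{11} = -4*3 - 3*-7
  = -12 - -21 = 9
Sign = (-1)^(1+1) = (-1)^2 = 1
Cofactor C_{11} = 1 * 9 = 9

9


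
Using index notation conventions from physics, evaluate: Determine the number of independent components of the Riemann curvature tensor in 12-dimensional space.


The Riemann tensor in d dimensions has d^2(d^2 - 1)/12 independent components.
d = 12, so d^2 = 144
d^2 - 1 = 143
d^2(d^2 - 1) = 144 * 143 = 20592
Divide by 12: 20592 / 12 = 1716

1716


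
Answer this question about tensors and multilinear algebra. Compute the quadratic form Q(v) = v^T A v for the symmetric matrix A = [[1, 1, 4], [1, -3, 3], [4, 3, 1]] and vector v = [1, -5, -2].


First compute Av:
(Av)_1 = 1*1 + 1*-5 + 4*-2 = -12
(Av)_2 = 1*1 + -3*-5 + 3*-2 = 10
(Av)_3 = 4*1 + 3*-5 + 1*-2 = -13
Av = [-12, 10, -13]
Then v^T (Av) = 1*-12 + -5*10 + -2*-13
= -12 + -50 + 26 = -36

-36


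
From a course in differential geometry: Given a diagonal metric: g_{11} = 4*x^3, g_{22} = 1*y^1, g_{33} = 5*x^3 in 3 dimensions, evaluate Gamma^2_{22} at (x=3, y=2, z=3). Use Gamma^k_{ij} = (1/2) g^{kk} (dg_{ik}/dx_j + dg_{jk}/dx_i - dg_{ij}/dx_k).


For a diagonal metric, Gamma^k_{ij} = (1/2) g^{kk} (dg_{ik}/dx_j + dg_{jk}/dx_i - dg_{ij}/dx_k).
The metric is diagonal, so g_{ab} = 0 for a != b.
At the given point: g_{11} = 108, g_{22} = 2, g_{33} = 135
g^{22} = 1/2
dg_{22}/dx_2 = dg_{22}/dx_2 = 1
dg_{22}/dx_2 = dg_{22}/dx_2 = 1
dg_{22}/dx_2 = dg_{22}/dx_2 = 1
Numerator = 1 + 1 - 1 = 1
Gamma^2_{22} = 1 / (2 * 2) = 1/4

1/4


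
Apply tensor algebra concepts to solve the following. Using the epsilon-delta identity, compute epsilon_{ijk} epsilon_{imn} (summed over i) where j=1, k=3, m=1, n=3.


Using the identity: epsilon_{ijk} epsilon_{imn} = delta_{jm} delta_{kn} - delta_{jn} delta_{km}.
delta_{11} = 1
delta_{33} = 1
delta_{13} = 0
delta_{31} = 0
Result = 1 * 1 - 0 * 0 = 1 - 0 = 1

1


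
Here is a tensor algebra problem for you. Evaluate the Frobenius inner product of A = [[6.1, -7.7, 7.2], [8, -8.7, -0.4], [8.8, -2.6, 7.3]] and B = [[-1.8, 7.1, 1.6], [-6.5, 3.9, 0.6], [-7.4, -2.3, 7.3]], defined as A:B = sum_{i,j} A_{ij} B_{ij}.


A:B = sum over all i,j of A_{ij} * B_{ij}.
Row 1: 6.1*-1.8=-10.98, -7.7*7.1=-54.67, 7.2*1.6=11.52 => row sum = -54.13
Row 2: 8*-6.5=-52, -8.7*3.9=-33.93, -0.4*0.6=-0.24 => row sum = -86.17
Row 3: 8.8*-7.4=-65.12, -2.6*-2.3=5.98, 7.3*7.3=53.29 => row sum = -5.85
Total = -54.13 + -86.17 + -5.85 = -146.15

-146.15


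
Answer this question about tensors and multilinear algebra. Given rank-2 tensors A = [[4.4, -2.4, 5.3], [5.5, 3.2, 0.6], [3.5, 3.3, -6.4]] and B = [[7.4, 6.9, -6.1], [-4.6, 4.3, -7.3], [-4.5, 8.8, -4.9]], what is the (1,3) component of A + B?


Tensor addition is component-wise: (A + B)_{ij} = A_{ij} + B_{ij}.
A_{13} = 5.3
B_{13} = -6.1
(A + B)_{13} = 5.3 + -6.1 = -0.8

-0.8


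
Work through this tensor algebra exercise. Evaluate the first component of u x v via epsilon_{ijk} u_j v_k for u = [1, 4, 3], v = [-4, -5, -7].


(u x v)_1 = sum_{j,k} epsilon_{1jk} u_j v_k. Only permutations of (1,2,3) contribute; the two non-zero terms are:
eps_{123} u_2 v_3 = 1 * 4 * -7 = -28
eps_{132} u_3 v_2 = -1 * 3 * -5 = 15
(u x v)_1 = -13

-13


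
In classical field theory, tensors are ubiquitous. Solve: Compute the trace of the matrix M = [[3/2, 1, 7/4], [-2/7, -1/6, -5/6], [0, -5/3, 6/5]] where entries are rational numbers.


The trace is the sum of diagonal entries.
Diagonal: M[1,1] = 3/2, M[2,2] = -1/6, M[3,3] = 6/5
Tr(M) = 3/2 + -1/6 + 6/5
Computing step by step:
After adding M[1,1]: 3/2
After adding M[2,2]: 4/3
After adding M[3,3]: 38/15
Tr(M) = 38/15

38/15


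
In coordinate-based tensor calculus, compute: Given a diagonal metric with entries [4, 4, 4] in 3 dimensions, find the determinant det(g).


For a diagonal metric, the determinant is the product of diagonal entries.
Diagonal entries: 4, 4, 4
det(g) = 4 * 4 * 4 = 64

64


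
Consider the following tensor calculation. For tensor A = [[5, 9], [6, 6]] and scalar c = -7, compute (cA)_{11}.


Scalar multiplication: (cA)_{ij} = c * A_{ij}.
c = -7
A_{11} = 5
(cA)_{11} = -7 * 5 = -35

-35


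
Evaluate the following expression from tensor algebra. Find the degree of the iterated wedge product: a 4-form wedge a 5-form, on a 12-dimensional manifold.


The degree of a wedge product is the sum of the degrees of the individual forms.
Degrees: 4, 5
Total degree = 4 + 5 = 9

9


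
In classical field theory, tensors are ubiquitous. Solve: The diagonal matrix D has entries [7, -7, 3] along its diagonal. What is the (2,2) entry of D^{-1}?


For a diagonal matrix, the inverse has entries (D^{-1})_{ii} = 1/d_{ii}.
The diagonal entries are: d_{11} = 7, d_{22} = -7, d_{33} = 3
We need (D^{-1})_{22} = 1/d_{22} = 1/-7 = -1/7

-1/7


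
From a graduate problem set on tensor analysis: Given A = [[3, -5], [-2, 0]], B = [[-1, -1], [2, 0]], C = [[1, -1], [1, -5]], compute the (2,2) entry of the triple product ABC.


(ABC)_{22} = sum_m (AB)_{2m} C_{m2}. First compute row 2 of AB.
(AB)_{21} = -2*-1 + 0*2 = 2
(AB)_{22} = -2*-1 + 0*0 = 2
Now contract with column 2 of C:
(AB)_{21} * C_{12} = 2 * -1 = -2
(AB)_{22} * C_{22} = 2 * -5 = -10
(ABC)_{22} = -2 + -10 = -12

-12


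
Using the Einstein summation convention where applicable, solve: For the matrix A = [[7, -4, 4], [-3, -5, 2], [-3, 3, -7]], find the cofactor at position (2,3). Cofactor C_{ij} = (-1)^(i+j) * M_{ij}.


To find cofactor C_{23}, delete row 2 and column 3.
The resulting 2x2 submatrix is: [[7, -4], [-3, 3]]
Minor M_{23} = 7*3 - -4*-3
  = 21 - 12 = 9
Sign = (-1)^(2+3) = (-1)^5 = -1
Cofactor C_{23} = -1 * 9 = -9

-9


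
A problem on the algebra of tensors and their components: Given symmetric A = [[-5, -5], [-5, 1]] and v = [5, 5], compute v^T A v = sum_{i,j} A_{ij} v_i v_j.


First compute Av:
(Av)_1 = -5*5 + -5*5 = -50
(Av)_2 = -5*5 + 1*5 = -20
Av = [-50, -20]
Then v^T (Av) = 5*-50 + 5*-20
= -250 + -100 = -350

-350


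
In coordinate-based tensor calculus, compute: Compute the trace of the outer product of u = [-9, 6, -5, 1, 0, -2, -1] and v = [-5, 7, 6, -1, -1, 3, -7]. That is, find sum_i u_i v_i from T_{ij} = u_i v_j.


The outer product gives T_{ij} = u_i v_j.
The trace (contraction) is Tr(T) = sum_i T_{ii} = sum_i u_i v_i.
Diagonal entries:
T_{11} = u_1 * v_1 = -9 * -5 = 45
T_{22} = u_2 * v_2 = 6 * 7 = 42
T_{33} = u_3 * v_3 = -5 * 6 = -30
T_{44} = u_4 * v_4 = 1 * -1 = -1
T_{55} = u_5 * v_5 = 0 * -1 = 0
T_{66} = u_6 * v_6 = -2 * 3 = -6
T_{77} = u_7 * v_7 = -1 * -7 = 7
Tr(T) = 45 + 42 + -30 + -1 + 0 + -6 + 7 = 57

57


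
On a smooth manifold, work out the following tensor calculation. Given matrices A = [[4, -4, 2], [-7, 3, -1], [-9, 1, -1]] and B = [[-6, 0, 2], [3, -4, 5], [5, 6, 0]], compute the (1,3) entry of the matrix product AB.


(AB)_{ij} = sum_k A_{ik} B_{kj}.
For i=1, j=3:
A_{11} * B_{13} = 4 * 2 = 8
A_{12} * B_{23} = -4 * 5 = -20
A_{13} * B_{33} = 2 * 0 = 0
Sum = 8 + -20 + 0 = -12

-12


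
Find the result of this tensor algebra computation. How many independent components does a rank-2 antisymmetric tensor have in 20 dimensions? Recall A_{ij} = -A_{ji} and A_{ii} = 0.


An antisymmetric rank-2 tensor satisfies A_{ij} = -A_{ji}, so diagonal entries are zero.
The independent components are the upper-triangular entries: C(n, 2) = n(n-1)/2.
n = 20
C(20, 2) = 20 * 19 / 2 = 380 / 2 = 190

190


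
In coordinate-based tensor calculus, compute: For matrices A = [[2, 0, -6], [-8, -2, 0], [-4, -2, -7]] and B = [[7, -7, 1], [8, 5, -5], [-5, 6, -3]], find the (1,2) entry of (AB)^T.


(AB)^T_{ij} = (AB)_{ji} = sum_k A_{jk} B_{ki}.
For i=1, j=2 we need (AB)_{21}:
A_{21} * B_{11} = -8 * 7 = -56
A_{22} * B_{21} = -2 * 8 = -16
A_{23} * B_{31} = 0 * -5 = 0
Sum = -56 + -16 + 0 = -72

-72


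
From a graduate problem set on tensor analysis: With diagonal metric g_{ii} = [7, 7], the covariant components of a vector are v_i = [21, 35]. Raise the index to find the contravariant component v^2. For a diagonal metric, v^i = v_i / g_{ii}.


To raise an index with a diagonal metric: v^i = v_i / g_{ii}.
For index 2: v_2 = 35, g_{22} = 7
v^2 = 35 / 7 = 5

5


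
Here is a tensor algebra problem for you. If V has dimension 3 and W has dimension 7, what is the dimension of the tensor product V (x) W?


The dimension of a tensor product is the product of dimensions.
dim(V) = 3, dim(W) = 7
dim(V (x) W) = 3 * 7 = 21

21


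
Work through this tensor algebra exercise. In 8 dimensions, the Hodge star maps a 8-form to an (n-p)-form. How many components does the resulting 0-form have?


The Hodge dual of a p-form on an n-dimensional manifold is an (n-p)-form.
n = 8, p = 8, so dual degree = 8 - 8 = 0
The number of components is C(n, n-p) = C(8, 0) = 1

1


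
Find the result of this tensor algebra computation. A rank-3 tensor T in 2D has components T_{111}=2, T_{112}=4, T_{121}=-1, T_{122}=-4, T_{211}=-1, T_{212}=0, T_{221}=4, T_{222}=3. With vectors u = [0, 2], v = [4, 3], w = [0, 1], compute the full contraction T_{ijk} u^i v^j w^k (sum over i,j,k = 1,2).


S = sum over i,j,k of T_{ijk} u_i v_j w_k. Expanding all 8 terms:
T_{111}*u_1*v_1*w_1 = 2*0*4*0 = 0  (running total: 0)
T_{112}*u_1*v_1*w_2 = 4*0*4*1 = 0  (running total: 0)
T_{121}*u_1*v_2*w_1 = -1*0*3*0 = 0  (running total: 0)
T_{122}*u_1*v_2*w_2 = -4*0*3*1 = 0  (running total: 0)
T_{211}*u_2*v_1*w_1 = -1*2*4*0 = 0  (running total: 0)
T_{212}*u_2*v_1*w_2 = 0*2*4*1 = 0  (running total: 0)
T_{221}*u_2*v_2*w_1 = 4*2*3*0 = 0  (running total: 0)
T_{222}*u_2*v_2*w_2 = 3*2*3*1 = 18  (running total: 18)
S = 18

18


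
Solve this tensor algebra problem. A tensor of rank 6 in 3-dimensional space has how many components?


The number of components of a rank-r tensor in d dimensions is d^r.
Here d = 3 and r = 6.
3^6 = 729

729


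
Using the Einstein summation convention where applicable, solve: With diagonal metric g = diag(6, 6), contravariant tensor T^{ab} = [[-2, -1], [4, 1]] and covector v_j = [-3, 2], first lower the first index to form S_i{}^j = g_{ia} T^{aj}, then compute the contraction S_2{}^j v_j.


Step 1: lower the first index. For a diagonal metric, g_{ia} T^{aj} = g_{ii} T^{ij} (no sum on i).
g_{22} = 6
S_2{}^1 = 6 * T^{21} = 6 * 4 = 24
S_2{}^2 = 6 * T^{22} = 6 * 1 = 6
Step 2: contract S_2{}^j with v_j.
S_2{}^1 * v_1 = 24 * -3 = -72
S_2{}^2 * v_2 = 6 * 2 = 12
Result = -72 + 12 = -60

-60


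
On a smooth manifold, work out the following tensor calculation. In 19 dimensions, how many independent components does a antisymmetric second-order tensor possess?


A antisymmetric rank-2 tensor in d dimensions has d(d-1)/2 independent components.
d = 19
d(d-1)/2 = 19 * 18 / 2 = 342 / 2 = 171

171


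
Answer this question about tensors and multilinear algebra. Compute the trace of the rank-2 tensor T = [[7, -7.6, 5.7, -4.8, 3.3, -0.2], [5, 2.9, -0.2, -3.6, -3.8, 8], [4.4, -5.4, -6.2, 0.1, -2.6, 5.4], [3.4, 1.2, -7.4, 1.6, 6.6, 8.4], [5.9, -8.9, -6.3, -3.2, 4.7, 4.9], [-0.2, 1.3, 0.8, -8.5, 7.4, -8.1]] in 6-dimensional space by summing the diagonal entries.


The contraction (trace) of a rank-2 tensor is the sum of its diagonal elements.
Diagonal entries: A[1,1] = 7, A[2,2] = 2.9, A[3,3] = -6.2, A[4,4] = 1.6, A[5,5] = 4.7, A[6,6] = -8.1
Tr(A) = 7 + 2.9 + -6.2 + 1.6 + 4.7 + -8.1 = 1.9

1.9


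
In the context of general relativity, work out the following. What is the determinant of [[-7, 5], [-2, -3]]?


For a 2x2 matrix [[a, b], [c, d]], det = a*d - b*c.
a = -7, b = 5, c = -2, d = -3
a*d = -7 * -3 = 21
b*c = 5 * -2 = -10
det = 21 - -10 = 31

31


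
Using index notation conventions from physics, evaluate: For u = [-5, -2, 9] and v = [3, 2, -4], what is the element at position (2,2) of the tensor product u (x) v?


The outer product entry T_{ij} = u_i * v_j.
We need i=2, j=2.
u_2 = -2, v_2 = 2
T_{2,2} = -2 * 2 = -4

-4


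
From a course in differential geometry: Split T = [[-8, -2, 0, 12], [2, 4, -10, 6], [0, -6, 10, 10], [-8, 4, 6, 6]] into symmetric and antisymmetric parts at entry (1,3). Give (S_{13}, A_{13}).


T_{13} = 0
T_{31} = 0
S_{13} = (0 + 0)/2 = 0/2 = 0
A_{13} = (0 - 0)/2 = 0/2 = 0
Check: S + A = 0 + 0 = 0 = T_{13}.

(0, 0)


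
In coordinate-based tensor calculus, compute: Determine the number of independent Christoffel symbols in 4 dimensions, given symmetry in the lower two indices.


Christoffel symbols Gamma^k_{ij} are symmetric in i,j, so there are d * d(d+1)/2 independent symbols.
d = 4
d(d+1)/2 = 4 * 5 / 2 = 10
Total = 4 * 10 = 40

40


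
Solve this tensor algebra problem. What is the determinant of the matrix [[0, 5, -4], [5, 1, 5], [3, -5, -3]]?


Expanding along the first row, det(A) = a11*M_11 - a12*M_12 + a13*M_13, where M_1j is the (1,j) minor.
Minor M_11 = 1*-3 - 5*-5 = 22
Minor M_12 = 5*-3 - 5*3 = -30
Minor M_13 = 5*-5 - 1*3 = -28
det = 0*(22) - 5*(-30) + -4*(-28)
    = 0 - -150 + 112
    = 262

262


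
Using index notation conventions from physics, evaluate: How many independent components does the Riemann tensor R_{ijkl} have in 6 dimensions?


The Riemann tensor in d dimensions has d^2(d^2 - 1)/12 independent components.
d = 6, so d^2 = 36
d^2 - 1 = 35
d^2(d^2 - 1) = 36 * 35 = 1260
Divide by 12: 1260 / 12 = 105

105


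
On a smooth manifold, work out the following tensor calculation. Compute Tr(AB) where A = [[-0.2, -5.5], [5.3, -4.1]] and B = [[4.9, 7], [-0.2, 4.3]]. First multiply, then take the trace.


Tr(AB) = sum_i (AB)_{ii} where (AB)_{ii} = sum_k A_{ik} B_{ki}.
(AB)_{11} = -0.2*4.9 + -5.5*-0.2 = 0.12
(AB)_{22} = 5.3*7 + -4.1*4.3 = 19.47
Tr(AB) = 0.12 + 19.47 = 19.59

19.59


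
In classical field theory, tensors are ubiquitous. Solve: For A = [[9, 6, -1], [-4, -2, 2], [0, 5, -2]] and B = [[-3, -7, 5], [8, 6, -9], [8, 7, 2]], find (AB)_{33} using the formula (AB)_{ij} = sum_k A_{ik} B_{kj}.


(AB)_{ij} = sum_k A_{ik} B_{kj}.
For i=3, j=3:
A_{31} * B_{13} = 0 * 5 = 0
A_{32} * B_{23} = 5 * -9 = -45
A_{33} * B_{33} = -2 * 2 = -4
Sum = 0 + -45 + -4 = -49

-49


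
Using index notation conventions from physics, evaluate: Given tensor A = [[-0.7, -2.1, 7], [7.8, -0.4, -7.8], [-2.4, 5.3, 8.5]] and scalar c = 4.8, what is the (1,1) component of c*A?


Scalar multiplication: (cA)_{ij} = c * A_{ij}.
c = 4.8
A_{11} = -0.7
(cA)_{11} = 4.8 * -0.7 = -3.36

-3.36


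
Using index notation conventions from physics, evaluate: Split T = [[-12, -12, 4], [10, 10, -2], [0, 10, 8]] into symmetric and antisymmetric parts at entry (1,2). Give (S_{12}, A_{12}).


T_{12} = -12
T_{21} = 10
S_{12} = (-12 + 10)/2 = -2/2 = -1
A_{12} = (-12 - 10)/2 = -22/2 = -11
Check: S + A = -1 + -11 = -12 = T_{12}.

(-1, -11)


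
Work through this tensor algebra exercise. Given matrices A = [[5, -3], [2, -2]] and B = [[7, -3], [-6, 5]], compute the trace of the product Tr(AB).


Tr(AB) = sum_i (AB)_{ii} where (AB)_{ii} = sum_k A_{ik} B_{ki}.
(AB)_{11} = 5*7 + -3*-6 = 53
(AB)_{22} = 2*-3 + -2*5 = -16
Tr(AB) = 53 + -16 = 37

37


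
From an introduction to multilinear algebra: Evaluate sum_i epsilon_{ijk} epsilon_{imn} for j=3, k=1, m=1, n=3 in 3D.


Using the identity: epsilon_{ijk} epsilon_{imn} = delta_{jm} delta_{kn} - delta_{jn} delta_{km}.
delta_{31} = 0
delta_{13} = 0
delta_{33} = 1
delta_{11} = 1
Result = 0 * 0 - 1 * 1 = 0 - 1 = -1

-1


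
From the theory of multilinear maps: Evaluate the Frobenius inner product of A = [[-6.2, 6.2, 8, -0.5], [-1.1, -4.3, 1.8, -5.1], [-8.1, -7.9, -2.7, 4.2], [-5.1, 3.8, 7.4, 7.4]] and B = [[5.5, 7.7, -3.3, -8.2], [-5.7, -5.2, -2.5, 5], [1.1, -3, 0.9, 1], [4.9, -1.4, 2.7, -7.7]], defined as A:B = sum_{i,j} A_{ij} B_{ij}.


A:B = sum over all i,j of A_{ij} * B_{ij}.
Row 1: -6.2*5.5=-34.1, 6.2*7.7=47.74, 8*-3.3=-26.4, -0.5*-8.2=4.1 => row sum = -8.66
Row 2: -1.1*-5.7=6.27, -4.3*-5.2=22.36, 1.8*-2.5=-4.5, -5.1*5=-25.5 => row sum = -1.37
Row 3: -8.1*1.1=-8.91, -7.9*-3=23.7, -2.7*0.9=-2.43, 4.2*1=4.2 => row sum = 16.56
Row 4: -5.1*4.9=-24.99, 3.8*-1.4=-5.32, 7.4*2.7=19.98, 7.4*-7.7=-56.98 => row sum = -67.31
Total = -8.66 + -1.37 + 16.56 + -67.31 = -60.78

-60.78


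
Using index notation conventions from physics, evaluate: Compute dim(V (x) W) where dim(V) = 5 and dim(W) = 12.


The dimension of a tensor product is the product of dimensions.
dim(V) = 5, dim(W) = 12
dim(V (x) W) = 5 * 12 = 60

60


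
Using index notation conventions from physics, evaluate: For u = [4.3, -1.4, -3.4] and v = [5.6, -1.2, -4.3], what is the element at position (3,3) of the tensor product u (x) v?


The outer product entry T_{ij} = u_i * v_j.
We need i=3, j=3.
u_3 = -3.4, v_3 = -4.3
T_{3,3} = -3.4 * -4.3 = 14.62

14.62
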